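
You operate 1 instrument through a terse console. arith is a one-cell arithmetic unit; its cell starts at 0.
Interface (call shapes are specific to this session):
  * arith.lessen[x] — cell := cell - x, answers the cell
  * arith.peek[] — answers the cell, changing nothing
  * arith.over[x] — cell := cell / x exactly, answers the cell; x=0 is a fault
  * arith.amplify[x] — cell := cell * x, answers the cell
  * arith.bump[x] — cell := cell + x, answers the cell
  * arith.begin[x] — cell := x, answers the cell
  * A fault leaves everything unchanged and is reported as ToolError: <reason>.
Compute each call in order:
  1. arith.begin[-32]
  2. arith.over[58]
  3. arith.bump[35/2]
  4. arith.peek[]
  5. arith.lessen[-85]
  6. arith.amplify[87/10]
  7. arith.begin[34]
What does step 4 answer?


==> arith.begin(x: -32)
<== -32
==> arith.over(x: 58)
<== -16/29
==> arith.bump(x: 35/2)
<== 983/58
==> arith.peek()
<== 983/58
==> arith.lessen(x: -85)
<== 5913/58
==> arith.amplify(x: 87/10)
<== 17739/20
==> arith.begin(x: 34)
<== 34

Answer: 983/58


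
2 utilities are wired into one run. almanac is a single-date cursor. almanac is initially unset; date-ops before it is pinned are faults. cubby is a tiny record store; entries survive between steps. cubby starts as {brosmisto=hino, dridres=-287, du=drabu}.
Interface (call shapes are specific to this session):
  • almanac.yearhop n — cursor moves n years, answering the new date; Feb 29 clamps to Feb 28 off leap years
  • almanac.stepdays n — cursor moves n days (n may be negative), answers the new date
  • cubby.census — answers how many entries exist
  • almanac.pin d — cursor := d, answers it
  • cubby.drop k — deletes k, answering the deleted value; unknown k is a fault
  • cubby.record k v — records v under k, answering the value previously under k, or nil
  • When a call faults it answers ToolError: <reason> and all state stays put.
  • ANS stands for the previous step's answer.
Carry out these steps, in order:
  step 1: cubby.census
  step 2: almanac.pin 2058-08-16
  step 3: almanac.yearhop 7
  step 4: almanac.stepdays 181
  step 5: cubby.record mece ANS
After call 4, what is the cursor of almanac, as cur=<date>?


Step: cubby.census[]
Result: 3
Step: almanac.pin[d→2058-08-16]
Result: 2058-08-16
Step: almanac.yearhop[n→7]
Result: 2065-08-16
Step: almanac.stepdays[n→181]
Result: 2066-02-13
Step: cubby.record[k→mece; v→ANS]
Result: nil

Answer: cur=2066-02-13


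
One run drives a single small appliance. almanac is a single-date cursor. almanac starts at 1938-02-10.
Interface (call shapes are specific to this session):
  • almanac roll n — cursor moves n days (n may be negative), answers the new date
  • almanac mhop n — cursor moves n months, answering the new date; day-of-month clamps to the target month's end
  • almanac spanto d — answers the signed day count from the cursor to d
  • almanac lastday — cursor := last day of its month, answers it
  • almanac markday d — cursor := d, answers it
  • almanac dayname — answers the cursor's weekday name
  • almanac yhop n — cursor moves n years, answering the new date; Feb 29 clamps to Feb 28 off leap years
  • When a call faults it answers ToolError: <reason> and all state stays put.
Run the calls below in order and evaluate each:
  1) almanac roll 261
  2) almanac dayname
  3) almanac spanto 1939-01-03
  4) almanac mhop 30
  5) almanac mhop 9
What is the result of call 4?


Answer: 1941-04-29

Derivation:
CALL almanac roll[n→261]
RET  1938-10-29
CALL almanac dayname[]
RET  Saturday
CALL almanac spanto[d→1939-01-03]
RET  66
CALL almanac mhop[n→30]
RET  1941-04-29
CALL almanac mhop[n→9]
RET  1942-01-29


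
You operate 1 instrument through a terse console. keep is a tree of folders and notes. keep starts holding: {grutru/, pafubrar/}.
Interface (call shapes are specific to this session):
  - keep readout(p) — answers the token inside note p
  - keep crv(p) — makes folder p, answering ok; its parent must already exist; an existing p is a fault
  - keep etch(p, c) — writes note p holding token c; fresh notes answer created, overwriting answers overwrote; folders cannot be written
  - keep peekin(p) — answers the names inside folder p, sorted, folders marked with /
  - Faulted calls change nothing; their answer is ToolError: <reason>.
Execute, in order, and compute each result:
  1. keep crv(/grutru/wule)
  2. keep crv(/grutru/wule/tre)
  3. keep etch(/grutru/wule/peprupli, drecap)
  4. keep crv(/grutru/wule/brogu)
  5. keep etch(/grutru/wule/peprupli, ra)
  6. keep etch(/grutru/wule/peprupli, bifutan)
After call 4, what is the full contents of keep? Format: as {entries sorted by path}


Answer: {grutru/, grutru/wule/, grutru/wule/brogu/, grutru/wule/peprupli=drecap, grutru/wule/tre/, pafubrar/}

Derivation:
==> keep crv(p: /grutru/wule)
<== ok
==> keep crv(p: /grutru/wule/tre)
<== ok
==> keep etch(p: /grutru/wule/peprupli, c: drecap)
<== created
==> keep crv(p: /grutru/wule/brogu)
<== ok
==> keep etch(p: /grutru/wule/peprupli, c: ra)
<== overwrote
==> keep etch(p: /grutru/wule/peprupli, c: bifutan)
<== overwrote


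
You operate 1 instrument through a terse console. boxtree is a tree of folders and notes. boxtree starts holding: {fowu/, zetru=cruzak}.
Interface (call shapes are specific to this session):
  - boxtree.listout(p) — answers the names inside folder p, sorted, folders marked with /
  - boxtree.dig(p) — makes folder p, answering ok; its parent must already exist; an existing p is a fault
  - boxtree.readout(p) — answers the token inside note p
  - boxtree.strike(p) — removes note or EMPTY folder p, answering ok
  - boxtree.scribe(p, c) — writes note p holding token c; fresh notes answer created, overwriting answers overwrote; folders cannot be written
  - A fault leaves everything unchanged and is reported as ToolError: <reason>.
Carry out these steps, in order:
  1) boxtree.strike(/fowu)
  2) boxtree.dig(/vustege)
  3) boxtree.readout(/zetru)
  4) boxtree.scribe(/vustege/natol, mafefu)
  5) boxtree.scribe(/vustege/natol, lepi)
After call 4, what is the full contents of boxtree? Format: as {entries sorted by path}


Answer: {vustege/, vustege/natol=mafefu, zetru=cruzak}

Derivation:
-> boxtree.strike(p: /fowu)
<- ok
-> boxtree.dig(p: /vustege)
<- ok
-> boxtree.readout(p: /zetru)
<- cruzak
-> boxtree.scribe(p: /vustege/natol, c: mafefu)
<- created
-> boxtree.scribe(p: /vustege/natol, c: lepi)
<- overwrote


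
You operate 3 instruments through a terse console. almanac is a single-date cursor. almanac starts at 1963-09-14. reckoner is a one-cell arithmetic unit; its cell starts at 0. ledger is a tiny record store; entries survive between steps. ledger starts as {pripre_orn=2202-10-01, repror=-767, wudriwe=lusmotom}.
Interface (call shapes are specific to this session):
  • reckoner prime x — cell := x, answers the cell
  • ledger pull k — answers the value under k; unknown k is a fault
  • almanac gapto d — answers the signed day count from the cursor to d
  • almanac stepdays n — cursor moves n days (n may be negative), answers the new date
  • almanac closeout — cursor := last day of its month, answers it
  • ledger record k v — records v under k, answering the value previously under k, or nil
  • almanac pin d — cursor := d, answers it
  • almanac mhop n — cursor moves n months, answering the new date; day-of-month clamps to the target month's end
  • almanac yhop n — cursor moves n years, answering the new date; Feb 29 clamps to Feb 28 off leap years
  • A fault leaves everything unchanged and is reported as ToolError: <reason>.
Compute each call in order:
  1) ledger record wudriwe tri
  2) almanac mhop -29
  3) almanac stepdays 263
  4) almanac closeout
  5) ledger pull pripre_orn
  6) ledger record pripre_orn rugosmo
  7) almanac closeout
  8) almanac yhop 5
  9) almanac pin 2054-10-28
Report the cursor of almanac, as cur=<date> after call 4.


# ledger record(k='wudriwe', v='tri') ~> lusmotom
# almanac mhop(n='-29') ~> 1961-04-14
# almanac stepdays(n='263') ~> 1962-01-02
# almanac closeout() ~> 1962-01-31
# ledger pull(k='pripre_orn') ~> 2202-10-01
# ledger record(k='pripre_orn', v='rugosmo') ~> 2202-10-01
# almanac closeout() ~> 1962-01-31
# almanac yhop(n='5') ~> 1967-01-31
# almanac pin(d='2054-10-28') ~> 2054-10-28

Answer: cur=1962-01-31


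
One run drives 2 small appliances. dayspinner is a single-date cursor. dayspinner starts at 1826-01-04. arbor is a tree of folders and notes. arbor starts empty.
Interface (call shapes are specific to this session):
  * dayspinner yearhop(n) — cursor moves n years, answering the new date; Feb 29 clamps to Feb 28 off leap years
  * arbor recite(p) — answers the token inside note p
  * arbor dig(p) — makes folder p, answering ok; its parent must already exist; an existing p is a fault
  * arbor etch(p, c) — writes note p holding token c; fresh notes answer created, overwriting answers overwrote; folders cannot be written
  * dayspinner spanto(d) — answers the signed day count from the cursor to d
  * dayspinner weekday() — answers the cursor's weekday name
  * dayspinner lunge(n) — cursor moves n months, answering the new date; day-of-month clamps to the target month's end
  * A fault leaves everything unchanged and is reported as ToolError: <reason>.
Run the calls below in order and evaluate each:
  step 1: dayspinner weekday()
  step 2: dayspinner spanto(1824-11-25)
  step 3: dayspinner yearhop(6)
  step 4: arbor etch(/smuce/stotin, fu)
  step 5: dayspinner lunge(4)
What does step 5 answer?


~$ dayspinner weekday
:: Wednesday
~$ dayspinner spanto d=1824-11-25
:: -405
~$ dayspinner yearhop n=6
:: 1832-01-04
~$ arbor etch p=/smuce/stotin c=fu
:: ToolError: no parent
~$ dayspinner lunge n=4
:: 1832-05-04

Answer: 1832-05-04


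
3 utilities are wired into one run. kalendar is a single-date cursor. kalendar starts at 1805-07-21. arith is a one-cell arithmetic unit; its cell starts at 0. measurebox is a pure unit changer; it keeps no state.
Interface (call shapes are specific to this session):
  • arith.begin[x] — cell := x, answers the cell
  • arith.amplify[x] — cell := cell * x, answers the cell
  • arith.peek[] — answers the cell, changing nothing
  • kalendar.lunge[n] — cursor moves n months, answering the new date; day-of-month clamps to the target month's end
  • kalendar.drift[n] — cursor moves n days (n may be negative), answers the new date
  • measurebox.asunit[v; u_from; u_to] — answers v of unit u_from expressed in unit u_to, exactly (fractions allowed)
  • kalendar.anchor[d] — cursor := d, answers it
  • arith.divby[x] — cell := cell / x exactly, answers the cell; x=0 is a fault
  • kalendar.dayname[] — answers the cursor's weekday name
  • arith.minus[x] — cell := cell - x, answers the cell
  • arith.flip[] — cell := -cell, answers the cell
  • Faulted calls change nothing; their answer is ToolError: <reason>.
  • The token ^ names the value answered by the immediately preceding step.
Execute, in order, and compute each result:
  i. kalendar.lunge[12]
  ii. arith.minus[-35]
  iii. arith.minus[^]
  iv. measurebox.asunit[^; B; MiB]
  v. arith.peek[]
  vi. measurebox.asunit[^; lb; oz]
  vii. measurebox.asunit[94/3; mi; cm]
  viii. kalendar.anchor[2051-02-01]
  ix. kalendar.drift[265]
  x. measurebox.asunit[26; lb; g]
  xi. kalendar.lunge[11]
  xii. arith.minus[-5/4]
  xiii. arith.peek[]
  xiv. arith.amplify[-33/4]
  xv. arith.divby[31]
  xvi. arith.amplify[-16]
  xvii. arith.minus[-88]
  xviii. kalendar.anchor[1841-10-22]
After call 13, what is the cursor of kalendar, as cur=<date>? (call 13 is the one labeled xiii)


I call kalendar.lunge(12), → 1806-07-21.
Next I call arith.minus(-35), and observe 35.
Now I run arith.minus(^), and get 0.
Calling measurebox.asunit(^, B, MiB), and see 0.
Calling arith.peek, and observe 0.
Next I call measurebox.asunit(^, lb, oz), which returns 0.
I use measurebox.asunit(94/3, mi, cm), — result: 25213056/5.
Then kalendar.anchor(2051-02-01), → 2051-02-01.
Using kalendar.drift(265), → 2051-10-24.
Then measurebox.asunit(26, lb, g), → 589670081/50000.
I invoke kalendar.lunge(11), and see 2052-09-24.
Calling arith.minus(-5/4), yielding 5/4.
I call arith.peek, giving 5/4.
Using arith.amplify(-33/4), — result: -165/16.
I try arith.divby(31), which returns -165/496.
Then arith.amplify(-16), → 165/31.
Calling arith.minus(-88): 2893/31.
Then kalendar.anchor(1841-10-22), giving 1841-10-22.

Answer: cur=2052-09-24


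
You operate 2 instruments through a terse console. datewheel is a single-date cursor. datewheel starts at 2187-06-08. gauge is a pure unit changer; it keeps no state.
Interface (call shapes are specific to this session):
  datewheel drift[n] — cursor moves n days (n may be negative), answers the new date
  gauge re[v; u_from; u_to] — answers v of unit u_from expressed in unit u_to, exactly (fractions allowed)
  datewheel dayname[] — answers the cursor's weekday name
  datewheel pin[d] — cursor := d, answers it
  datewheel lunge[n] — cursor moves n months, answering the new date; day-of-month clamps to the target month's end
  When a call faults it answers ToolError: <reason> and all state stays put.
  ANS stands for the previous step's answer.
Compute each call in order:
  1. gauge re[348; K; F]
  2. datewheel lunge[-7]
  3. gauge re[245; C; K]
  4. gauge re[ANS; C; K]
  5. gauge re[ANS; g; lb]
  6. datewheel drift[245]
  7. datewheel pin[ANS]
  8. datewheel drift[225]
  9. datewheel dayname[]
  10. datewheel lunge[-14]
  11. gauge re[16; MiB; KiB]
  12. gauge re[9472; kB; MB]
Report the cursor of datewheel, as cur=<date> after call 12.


Answer: cur=2186-12-21

Derivation:
Invoking gauge re passing v: 348, u_from: K, u_to: F, and observe 16673/100.
I run datewheel lunge passing n: -7, — result: 2186-11-08.
I invoke gauge re passing v: 245, u_from: C, u_to: K, and get 10363/20.
Then gauge re passing v: ANS, u_from: C, u_to: K, and see 7913/10.
I run gauge re passing v: ANS, u_from: g, u_to: lb, and observe 79130000/45359237.
Invoking datewheel drift passing n: 245, — result: 2187-07-11.
I use datewheel pin passing d: ANS, which returns 2187-07-11.
Then datewheel drift passing n: 225, which returns 2188-02-21.
Then datewheel dayname, yielding Thursday.
I run datewheel lunge passing n: -14: 2186-12-21.
Then gauge re passing v: 16, u_from: MiB, u_to: KiB, → 16384.
Using gauge re passing v: 9472, u_from: kB, u_to: MB, and get 1184/125.


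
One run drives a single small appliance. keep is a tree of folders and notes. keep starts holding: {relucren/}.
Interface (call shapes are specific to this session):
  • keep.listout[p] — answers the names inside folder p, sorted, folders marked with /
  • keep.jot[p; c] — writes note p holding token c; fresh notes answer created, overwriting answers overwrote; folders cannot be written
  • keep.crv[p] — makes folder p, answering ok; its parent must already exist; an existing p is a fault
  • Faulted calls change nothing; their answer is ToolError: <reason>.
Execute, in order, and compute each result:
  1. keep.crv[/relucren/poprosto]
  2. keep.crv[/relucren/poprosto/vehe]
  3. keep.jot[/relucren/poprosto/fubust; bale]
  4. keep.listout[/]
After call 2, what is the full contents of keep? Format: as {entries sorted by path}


Answer: {relucren/, relucren/poprosto/, relucren/poprosto/vehe/}

Derivation:
;; keep.crv(p: /relucren/poprosto) : ok
;; keep.crv(p: /relucren/poprosto/vehe) : ok
;; keep.jot(p: /relucren/poprosto/fubust, c: bale) : created
;; keep.listout(p: /) : [relucren/]


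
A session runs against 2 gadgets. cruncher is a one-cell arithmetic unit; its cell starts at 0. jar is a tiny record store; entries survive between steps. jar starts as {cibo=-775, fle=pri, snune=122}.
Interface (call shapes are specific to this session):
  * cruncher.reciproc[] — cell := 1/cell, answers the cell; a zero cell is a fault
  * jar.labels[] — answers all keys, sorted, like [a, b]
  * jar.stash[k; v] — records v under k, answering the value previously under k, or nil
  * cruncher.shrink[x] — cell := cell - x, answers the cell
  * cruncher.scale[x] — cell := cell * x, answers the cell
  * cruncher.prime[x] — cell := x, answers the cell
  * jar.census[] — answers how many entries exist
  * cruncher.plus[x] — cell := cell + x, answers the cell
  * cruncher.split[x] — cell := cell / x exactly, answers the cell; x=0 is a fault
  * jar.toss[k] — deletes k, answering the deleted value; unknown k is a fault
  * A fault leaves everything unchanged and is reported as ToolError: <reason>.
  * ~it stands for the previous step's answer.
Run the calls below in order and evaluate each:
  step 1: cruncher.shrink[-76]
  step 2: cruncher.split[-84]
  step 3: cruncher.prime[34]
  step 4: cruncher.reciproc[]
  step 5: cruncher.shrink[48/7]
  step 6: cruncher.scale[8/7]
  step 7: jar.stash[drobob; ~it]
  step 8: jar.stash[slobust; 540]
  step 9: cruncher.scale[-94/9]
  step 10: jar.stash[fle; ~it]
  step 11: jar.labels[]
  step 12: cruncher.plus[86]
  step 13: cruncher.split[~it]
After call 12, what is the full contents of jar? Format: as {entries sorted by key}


> shrink x='-76'
  76
> split x='-84'
  -19/21
> prime x='34'
  34
> reciproc
  1/34
> shrink x='48/7'
  -1625/238
> scale x='8/7'
  -6500/833
> stash k='drobob' v='~it'
  nil
> stash k='slobust' v='540'
  nil
> scale x='-94/9'
  611000/7497
> stash k='fle' v='~it'
  pri
> labels
  [cibo, drobob, fle, slobust, snune]
> plus x='86'
  1255742/7497
> split x='~it'
  1

Answer: {cibo=-775, drobob=-6500/833, fle=611000/7497, slobust=540, snune=122}


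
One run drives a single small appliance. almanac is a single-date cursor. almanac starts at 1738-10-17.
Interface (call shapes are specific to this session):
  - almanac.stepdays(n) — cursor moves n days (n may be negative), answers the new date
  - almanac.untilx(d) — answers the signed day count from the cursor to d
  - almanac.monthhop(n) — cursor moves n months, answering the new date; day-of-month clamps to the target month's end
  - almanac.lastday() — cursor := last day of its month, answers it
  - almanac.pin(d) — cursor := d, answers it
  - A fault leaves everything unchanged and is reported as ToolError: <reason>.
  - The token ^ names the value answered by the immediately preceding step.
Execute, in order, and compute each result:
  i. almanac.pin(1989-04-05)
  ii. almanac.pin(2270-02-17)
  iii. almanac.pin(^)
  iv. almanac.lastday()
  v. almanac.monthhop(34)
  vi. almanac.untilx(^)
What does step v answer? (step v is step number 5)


>>> almanac.pin d: 1989-04-05
[out] 1989-04-05
>>> almanac.pin d: 2270-02-17
[out] 2270-02-17
>>> almanac.pin d: ^
[out] 2270-02-17
>>> almanac.lastday
[out] 2270-02-28
>>> almanac.monthhop n: 34
[out] 2272-12-28
>>> almanac.untilx d: ^
[out] 0

Answer: 2272-12-28


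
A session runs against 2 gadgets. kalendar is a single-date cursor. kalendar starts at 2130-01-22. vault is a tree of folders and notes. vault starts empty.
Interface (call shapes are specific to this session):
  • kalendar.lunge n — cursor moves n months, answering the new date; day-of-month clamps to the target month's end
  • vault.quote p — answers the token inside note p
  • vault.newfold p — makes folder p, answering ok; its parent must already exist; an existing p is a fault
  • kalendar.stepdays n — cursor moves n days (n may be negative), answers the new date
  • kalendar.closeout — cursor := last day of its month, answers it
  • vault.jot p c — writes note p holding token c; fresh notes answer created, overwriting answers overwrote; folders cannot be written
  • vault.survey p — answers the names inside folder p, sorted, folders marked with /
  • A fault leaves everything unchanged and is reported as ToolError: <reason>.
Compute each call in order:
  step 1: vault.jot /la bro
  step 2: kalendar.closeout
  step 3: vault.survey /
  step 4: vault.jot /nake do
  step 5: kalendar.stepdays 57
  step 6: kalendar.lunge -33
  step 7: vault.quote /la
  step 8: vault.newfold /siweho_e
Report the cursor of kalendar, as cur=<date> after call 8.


Answer: cur=2127-06-29

Derivation:
>> vault.jot(p→/la, c→bro)
<< created
>> kalendar.closeout()
<< 2130-01-31
>> vault.survey(p→/)
<< [la]
>> vault.jot(p→/nake, c→do)
<< created
>> kalendar.stepdays(n→57)
<< 2130-03-29
>> kalendar.lunge(n→-33)
<< 2127-06-29
>> vault.quote(p→/la)
<< bro
>> vault.newfold(p→/siweho_e)
<< ok


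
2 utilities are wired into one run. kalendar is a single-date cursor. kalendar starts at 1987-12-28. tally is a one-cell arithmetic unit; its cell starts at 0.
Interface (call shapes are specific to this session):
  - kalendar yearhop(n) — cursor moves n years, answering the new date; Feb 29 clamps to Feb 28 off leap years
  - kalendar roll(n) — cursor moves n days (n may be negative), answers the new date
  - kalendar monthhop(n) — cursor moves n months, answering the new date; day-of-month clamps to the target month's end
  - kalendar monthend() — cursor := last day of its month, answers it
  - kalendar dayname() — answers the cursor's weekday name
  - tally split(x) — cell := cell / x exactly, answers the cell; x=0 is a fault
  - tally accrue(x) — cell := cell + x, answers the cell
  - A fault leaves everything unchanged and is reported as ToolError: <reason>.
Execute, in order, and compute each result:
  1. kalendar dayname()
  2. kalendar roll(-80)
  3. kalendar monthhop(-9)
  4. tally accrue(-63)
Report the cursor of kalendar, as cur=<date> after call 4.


→ kalendar dayname()
← Monday
→ kalendar roll(n: -80)
← 1987-10-09
→ kalendar monthhop(n: -9)
← 1987-01-09
→ tally accrue(x: -63)
← -63

Answer: cur=1987-01-09


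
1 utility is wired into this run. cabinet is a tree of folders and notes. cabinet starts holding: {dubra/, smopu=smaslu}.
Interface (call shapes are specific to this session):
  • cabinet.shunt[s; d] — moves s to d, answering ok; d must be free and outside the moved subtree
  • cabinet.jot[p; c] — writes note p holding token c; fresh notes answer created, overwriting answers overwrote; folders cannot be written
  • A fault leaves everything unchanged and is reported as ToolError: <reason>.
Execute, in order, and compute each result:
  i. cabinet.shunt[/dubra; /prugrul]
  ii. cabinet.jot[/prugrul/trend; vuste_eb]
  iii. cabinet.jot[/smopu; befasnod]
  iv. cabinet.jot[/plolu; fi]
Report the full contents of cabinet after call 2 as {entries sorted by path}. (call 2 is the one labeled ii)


Calling shunt passing s=/dubra, d=/prugrul, giving ok.
I try jot passing p=/prugrul/trend, c=vuste_eb, giving created.
I run jot passing p=/smopu, c=befasnod, which returns overwrote.
I call jot passing p=/plolu, c=fi: created.

Answer: {prugrul/, prugrul/trend=vuste_eb, smopu=smaslu}


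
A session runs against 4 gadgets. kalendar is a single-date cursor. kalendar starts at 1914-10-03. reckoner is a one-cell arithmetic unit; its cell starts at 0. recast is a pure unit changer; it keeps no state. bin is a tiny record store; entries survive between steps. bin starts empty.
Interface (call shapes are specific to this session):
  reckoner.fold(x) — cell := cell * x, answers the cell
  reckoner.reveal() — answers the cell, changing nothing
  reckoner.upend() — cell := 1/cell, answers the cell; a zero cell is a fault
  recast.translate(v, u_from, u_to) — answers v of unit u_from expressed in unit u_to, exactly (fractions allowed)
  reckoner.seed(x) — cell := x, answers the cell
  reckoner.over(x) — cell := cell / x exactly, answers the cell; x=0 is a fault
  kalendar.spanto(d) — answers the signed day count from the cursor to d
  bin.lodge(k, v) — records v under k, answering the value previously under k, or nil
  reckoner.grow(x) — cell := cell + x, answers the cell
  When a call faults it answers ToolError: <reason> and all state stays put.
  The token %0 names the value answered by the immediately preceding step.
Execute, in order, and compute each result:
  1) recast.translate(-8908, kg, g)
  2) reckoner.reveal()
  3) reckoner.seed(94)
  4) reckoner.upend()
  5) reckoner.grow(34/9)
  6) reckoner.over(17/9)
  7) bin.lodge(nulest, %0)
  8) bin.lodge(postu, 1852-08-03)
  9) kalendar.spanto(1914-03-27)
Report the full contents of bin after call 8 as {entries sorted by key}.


Answer: {nulest=3205/1598, postu=1852-08-03}

Derivation:
·→ translate(v='-8908', u_from='kg', u_to='g')
·← -8908000
·→ reveal()
·← 0
·→ seed(x='94')
·← 94
·→ upend()
·← 1/94
·→ grow(x='34/9')
·← 3205/846
·→ over(x='17/9')
·← 3205/1598
·→ lodge(k='nulest', v='%0')
·← nil
·→ lodge(k='postu', v='1852-08-03')
·← nil
·→ spanto(d='1914-03-27')
·← -190


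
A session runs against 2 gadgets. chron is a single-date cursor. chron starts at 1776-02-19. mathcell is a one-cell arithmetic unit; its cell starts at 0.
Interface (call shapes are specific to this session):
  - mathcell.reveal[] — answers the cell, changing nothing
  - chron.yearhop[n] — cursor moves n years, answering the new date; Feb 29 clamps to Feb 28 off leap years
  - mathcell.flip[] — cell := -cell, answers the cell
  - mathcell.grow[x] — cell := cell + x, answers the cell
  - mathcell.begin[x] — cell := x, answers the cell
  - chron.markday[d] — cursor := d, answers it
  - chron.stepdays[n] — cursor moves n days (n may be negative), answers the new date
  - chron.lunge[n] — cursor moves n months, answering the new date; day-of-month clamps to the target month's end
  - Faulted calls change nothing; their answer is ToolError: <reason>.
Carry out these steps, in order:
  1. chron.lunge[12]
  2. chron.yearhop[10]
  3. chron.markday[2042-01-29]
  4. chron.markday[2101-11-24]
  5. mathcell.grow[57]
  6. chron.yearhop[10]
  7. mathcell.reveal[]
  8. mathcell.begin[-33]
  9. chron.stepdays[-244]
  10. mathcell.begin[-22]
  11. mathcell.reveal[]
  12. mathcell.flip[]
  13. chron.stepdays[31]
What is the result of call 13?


Answer: 2111-04-25

Derivation:
→ chron.lunge(n='12')
← 1777-02-19
→ chron.yearhop(n='10')
← 1787-02-19
→ chron.markday(d='2042-01-29')
← 2042-01-29
→ chron.markday(d='2101-11-24')
← 2101-11-24
→ mathcell.grow(x='57')
← 57
→ chron.yearhop(n='10')
← 2111-11-24
→ mathcell.reveal()
← 57
→ mathcell.begin(x='-33')
← -33
→ chron.stepdays(n='-244')
← 2111-03-25
→ mathcell.begin(x='-22')
← -22
→ mathcell.reveal()
← -22
→ mathcell.flip()
← 22
→ chron.stepdays(n='31')
← 2111-04-25


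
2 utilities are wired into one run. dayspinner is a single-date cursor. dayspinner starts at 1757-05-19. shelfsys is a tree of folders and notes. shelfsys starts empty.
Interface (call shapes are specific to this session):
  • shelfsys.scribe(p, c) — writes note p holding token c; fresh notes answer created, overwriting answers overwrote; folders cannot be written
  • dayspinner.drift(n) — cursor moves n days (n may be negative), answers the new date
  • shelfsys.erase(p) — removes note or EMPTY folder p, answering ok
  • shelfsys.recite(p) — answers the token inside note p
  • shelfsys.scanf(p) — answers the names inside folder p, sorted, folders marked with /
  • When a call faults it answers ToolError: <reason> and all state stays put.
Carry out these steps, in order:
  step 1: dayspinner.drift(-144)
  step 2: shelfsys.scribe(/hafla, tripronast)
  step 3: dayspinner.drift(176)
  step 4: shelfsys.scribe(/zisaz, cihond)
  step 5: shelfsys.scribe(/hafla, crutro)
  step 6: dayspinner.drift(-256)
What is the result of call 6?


I invoke drift(-144), and get 1756-12-26.
I run scribe(/hafla, tripronast), which returns created.
Next I call drift(176), giving 1757-06-20.
Invoking scribe(/zisaz, cihond): created.
I try scribe(/hafla, crutro), → overwrote.
I call drift(-256), yielding 1756-10-07.

Answer: 1756-10-07


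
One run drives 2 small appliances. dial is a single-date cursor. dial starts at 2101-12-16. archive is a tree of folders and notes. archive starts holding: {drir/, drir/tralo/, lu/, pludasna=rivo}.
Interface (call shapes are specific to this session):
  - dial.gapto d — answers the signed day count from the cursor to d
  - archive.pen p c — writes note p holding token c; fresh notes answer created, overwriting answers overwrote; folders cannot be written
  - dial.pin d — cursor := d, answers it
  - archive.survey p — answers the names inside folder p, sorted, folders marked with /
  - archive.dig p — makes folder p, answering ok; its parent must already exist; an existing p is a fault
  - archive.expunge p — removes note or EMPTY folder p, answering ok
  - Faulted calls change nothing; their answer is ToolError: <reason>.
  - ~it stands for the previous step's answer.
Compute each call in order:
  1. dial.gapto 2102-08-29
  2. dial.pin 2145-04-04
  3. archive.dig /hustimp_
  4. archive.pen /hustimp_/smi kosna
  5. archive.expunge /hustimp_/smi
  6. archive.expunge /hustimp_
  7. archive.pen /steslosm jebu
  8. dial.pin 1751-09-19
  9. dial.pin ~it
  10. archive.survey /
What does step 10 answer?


-> dial.gapto(d='2102-08-29')
<- 256
-> dial.pin(d='2145-04-04')
<- 2145-04-04
-> archive.dig(p='/hustimp_')
<- ok
-> archive.pen(p='/hustimp_/smi', c='kosna')
<- created
-> archive.expunge(p='/hustimp_/smi')
<- ok
-> archive.expunge(p='/hustimp_')
<- ok
-> archive.pen(p='/steslosm', c='jebu')
<- created
-> dial.pin(d='1751-09-19')
<- 1751-09-19
-> dial.pin(d='~it')
<- 1751-09-19
-> archive.survey(p='/')
<- [drir/, lu/, pludasna, steslosm]

Answer: [drir/, lu/, pludasna, steslosm]


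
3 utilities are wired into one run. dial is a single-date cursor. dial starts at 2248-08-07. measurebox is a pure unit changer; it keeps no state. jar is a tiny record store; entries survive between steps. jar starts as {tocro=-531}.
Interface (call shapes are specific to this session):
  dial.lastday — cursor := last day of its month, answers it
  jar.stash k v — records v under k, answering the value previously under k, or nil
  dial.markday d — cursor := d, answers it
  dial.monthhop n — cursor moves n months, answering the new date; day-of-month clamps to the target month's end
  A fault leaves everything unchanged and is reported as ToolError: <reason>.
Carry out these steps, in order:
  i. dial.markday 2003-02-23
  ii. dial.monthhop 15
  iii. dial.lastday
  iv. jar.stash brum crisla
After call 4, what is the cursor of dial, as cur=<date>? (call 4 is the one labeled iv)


CALL dial.markday[d=2003-02-23]
RET  2003-02-23
CALL dial.monthhop[n=15]
RET  2004-05-23
CALL dial.lastday[]
RET  2004-05-31
CALL jar.stash[k=brum; v=crisla]
RET  nil

Answer: cur=2004-05-31


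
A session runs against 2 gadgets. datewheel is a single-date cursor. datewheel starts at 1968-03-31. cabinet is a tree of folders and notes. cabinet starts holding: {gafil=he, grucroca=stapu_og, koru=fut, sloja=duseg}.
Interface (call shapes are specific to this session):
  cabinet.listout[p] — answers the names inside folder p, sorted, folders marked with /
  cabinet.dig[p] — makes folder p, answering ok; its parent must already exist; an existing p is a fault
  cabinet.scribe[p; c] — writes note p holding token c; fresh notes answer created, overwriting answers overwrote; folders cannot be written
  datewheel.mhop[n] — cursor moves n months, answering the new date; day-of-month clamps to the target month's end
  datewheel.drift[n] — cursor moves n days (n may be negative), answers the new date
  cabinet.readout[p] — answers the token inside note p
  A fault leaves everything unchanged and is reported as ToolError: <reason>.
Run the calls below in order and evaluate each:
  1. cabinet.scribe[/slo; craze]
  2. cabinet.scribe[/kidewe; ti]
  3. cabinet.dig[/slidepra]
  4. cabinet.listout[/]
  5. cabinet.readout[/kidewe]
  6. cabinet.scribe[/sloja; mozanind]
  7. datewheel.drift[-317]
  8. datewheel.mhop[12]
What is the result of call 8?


% cabinet.scribe p: /slo c: craze
= created
% cabinet.scribe p: /kidewe c: ti
= created
% cabinet.dig p: /slidepra
= ok
% cabinet.listout p: /
= [gafil, grucroca, kidewe, koru, slidepra/, slo, sloja]
% cabinet.readout p: /kidewe
= ti
% cabinet.scribe p: /sloja c: mozanind
= overwrote
% datewheel.drift n: -317
= 1967-05-19
% datewheel.mhop n: 12
= 1968-05-19

Answer: 1968-05-19


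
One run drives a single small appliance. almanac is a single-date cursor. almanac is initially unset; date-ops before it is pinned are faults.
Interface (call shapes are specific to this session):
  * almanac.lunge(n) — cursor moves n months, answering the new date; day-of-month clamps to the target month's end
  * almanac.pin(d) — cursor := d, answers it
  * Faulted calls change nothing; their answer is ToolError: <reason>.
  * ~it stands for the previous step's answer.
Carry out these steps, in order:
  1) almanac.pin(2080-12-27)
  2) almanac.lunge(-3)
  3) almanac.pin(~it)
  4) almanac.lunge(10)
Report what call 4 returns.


Answer: 2081-07-27

Derivation:
CALL almanac.pin[d→2080-12-27]
RET  2080-12-27
CALL almanac.lunge[n→-3]
RET  2080-09-27
CALL almanac.pin[d→~it]
RET  2080-09-27
CALL almanac.lunge[n→10]
RET  2081-07-27


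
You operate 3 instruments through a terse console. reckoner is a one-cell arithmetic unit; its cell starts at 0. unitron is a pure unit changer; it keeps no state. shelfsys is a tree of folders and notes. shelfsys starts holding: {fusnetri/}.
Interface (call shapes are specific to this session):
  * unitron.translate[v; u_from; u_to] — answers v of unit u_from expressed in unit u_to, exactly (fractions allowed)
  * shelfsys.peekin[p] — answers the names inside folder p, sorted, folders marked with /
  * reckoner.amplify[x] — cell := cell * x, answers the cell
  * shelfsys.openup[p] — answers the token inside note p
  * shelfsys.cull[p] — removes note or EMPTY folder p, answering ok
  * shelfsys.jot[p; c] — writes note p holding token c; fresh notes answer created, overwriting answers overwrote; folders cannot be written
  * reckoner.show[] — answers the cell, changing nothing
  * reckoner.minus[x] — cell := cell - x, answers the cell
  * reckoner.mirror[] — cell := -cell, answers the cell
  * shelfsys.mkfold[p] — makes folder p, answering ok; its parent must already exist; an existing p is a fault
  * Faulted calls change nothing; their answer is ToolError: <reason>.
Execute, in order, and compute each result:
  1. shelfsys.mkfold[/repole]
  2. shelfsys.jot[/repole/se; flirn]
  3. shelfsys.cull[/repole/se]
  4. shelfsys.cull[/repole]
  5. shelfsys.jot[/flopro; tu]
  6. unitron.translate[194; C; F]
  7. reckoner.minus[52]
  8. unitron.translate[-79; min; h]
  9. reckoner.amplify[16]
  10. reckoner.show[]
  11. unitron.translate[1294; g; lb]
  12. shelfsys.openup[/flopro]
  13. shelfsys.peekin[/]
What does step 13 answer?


> shelfsys.mkfold p→/repole
[out] ok
> shelfsys.jot p→/repole/se c→flirn
[out] created
> shelfsys.cull p→/repole/se
[out] ok
> shelfsys.cull p→/repole
[out] ok
> shelfsys.jot p→/flopro c→tu
[out] created
> unitron.translate v→194 u_from→C u_to→F
[out] 1906/5
> reckoner.minus x→52
[out] -52
> unitron.translate v→-79 u_from→min u_to→h
[out] -79/60
> reckoner.amplify x→16
[out] -832
> reckoner.show
[out] -832
> unitron.translate v→1294 u_from→g u_to→lb
[out] 129400000/45359237
> shelfsys.openup p→/flopro
[out] tu
> shelfsys.peekin p→/
[out] [flopro, fusnetri/]

Answer: [flopro, fusnetri/]


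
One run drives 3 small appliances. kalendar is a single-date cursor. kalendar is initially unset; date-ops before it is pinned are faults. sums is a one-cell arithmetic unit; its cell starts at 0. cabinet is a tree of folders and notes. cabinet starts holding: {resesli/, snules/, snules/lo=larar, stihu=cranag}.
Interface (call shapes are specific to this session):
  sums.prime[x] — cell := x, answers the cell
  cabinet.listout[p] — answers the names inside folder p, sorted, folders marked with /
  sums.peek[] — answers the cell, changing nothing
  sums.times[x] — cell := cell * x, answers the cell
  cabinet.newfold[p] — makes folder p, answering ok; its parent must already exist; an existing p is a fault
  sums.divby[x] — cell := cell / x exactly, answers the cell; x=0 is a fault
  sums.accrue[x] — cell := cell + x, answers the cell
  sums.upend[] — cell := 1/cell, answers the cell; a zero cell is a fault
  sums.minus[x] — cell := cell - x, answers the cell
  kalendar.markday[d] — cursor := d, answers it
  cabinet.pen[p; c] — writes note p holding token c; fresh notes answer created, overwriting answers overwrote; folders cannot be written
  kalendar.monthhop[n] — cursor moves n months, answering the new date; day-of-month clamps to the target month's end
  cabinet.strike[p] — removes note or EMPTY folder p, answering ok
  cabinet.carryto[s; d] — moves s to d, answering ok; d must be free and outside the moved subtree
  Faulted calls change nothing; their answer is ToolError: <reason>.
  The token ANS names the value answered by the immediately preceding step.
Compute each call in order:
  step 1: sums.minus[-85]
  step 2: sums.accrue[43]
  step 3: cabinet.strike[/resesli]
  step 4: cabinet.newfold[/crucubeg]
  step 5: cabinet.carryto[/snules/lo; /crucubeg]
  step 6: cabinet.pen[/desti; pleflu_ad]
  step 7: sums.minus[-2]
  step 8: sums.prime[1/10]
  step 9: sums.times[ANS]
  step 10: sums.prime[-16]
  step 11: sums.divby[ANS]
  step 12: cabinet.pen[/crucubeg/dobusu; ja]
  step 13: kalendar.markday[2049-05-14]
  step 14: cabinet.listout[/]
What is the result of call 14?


Answer: [crucubeg/, desti, snules/, stihu]

Derivation:
-> sums.minus(x=-85)
<- 85
-> sums.accrue(x=43)
<- 128
-> cabinet.strike(p=/resesli)
<- ok
-> cabinet.newfold(p=/crucubeg)
<- ok
-> cabinet.carryto(s=/snules/lo, d=/crucubeg)
<- ToolError: exists
-> cabinet.pen(p=/desti, c=pleflu_ad)
<- created
-> sums.minus(x=-2)
<- 130
-> sums.prime(x=1/10)
<- 1/10
-> sums.times(x=ANS)
<- 1/100
-> sums.prime(x=-16)
<- -16
-> sums.divby(x=ANS)
<- 1
-> cabinet.pen(p=/crucubeg/dobusu, c=ja)
<- created
-> kalendar.markday(d=2049-05-14)
<- 2049-05-14
-> cabinet.listout(p=/)
<- [crucubeg/, desti, snules/, stihu]


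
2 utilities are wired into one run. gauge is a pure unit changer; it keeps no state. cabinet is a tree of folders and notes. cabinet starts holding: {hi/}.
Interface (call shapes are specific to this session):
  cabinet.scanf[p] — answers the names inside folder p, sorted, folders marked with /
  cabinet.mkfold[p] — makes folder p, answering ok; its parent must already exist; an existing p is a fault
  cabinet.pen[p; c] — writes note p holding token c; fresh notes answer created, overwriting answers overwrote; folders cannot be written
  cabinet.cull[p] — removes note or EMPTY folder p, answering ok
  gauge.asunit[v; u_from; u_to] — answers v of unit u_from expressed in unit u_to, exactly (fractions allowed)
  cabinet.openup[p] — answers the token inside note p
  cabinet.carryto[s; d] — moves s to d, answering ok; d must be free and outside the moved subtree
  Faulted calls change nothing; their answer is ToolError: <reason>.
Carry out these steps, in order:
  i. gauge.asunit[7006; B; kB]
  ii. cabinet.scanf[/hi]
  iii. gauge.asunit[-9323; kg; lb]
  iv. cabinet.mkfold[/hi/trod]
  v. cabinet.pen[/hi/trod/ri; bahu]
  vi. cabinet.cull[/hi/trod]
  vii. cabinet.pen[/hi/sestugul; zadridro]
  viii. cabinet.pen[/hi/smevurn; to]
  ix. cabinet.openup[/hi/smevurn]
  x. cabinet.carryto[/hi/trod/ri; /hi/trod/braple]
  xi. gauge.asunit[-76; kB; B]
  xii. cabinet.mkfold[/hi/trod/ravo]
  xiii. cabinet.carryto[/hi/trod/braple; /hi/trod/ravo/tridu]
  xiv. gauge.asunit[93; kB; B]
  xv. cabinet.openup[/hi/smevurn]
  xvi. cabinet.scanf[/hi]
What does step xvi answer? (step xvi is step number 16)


Answer: [sestugul, smevurn, trod/]

Derivation:
Invoking gauge.asunit with 7006, B, kB, — result: 3503/500.
Calling cabinet.scanf with /hi, and see [].
I invoke gauge.asunit with -9323, kg, lb, which returns -932300000000/45359237.
Then cabinet.mkfold with /hi/trod, — result: ok.
I use cabinet.pen with /hi/trod/ri, bahu, yielding created.
Calling cabinet.cull with /hi/trod, → ToolError: not empty.
I run cabinet.pen with /hi/sestugul, zadridro, giving created.
I invoke cabinet.pen with /hi/smevurn, to, → created.
Calling cabinet.openup with /hi/smevurn, and get to.
Then cabinet.carryto with /hi/trod/ri, /hi/trod/braple, and observe ok.
Next I call gauge.asunit with -76, kB, B, which returns -76000.
I invoke cabinet.mkfold with /hi/trod/ravo, and get ok.
Now I run cabinet.carryto with /hi/trod/braple, /hi/trod/ravo/tridu, → ok.
Invoking gauge.asunit with 93, kB, B, and observe 93000.
I use cabinet.openup with /hi/smevurn, and see to.
Then cabinet.scanf with /hi, — result: [sestugul, smevurn, trod/].
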